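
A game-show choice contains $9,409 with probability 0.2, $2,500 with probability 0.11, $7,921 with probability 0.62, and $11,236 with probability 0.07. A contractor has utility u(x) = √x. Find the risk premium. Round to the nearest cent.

$198.09

E[u] = 0.2·√9409 + 0.11·√2500 + 0.62·√7921 + 0.07·√11236 = 0.2·97 + 0.11·50 + 0.62·89 + 0.07·106 = 87.5
CE = (87.5)² = 7656.25
Risk premium = EV − CE = 7854.34 − 7656.25 = 198.09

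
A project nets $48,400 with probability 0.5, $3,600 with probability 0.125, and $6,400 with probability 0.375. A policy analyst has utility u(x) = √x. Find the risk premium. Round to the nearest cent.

$5,293.75

E[u] = 0.5·√48400 + 0.125·√3600 + 0.375·√6400 = 0.5·220 + 0.125·60 + 0.375·80 = 147.5
CE = (147.5)² = 21756.25
Risk premium = EV − CE = 27050 − 21756.25 = 5293.75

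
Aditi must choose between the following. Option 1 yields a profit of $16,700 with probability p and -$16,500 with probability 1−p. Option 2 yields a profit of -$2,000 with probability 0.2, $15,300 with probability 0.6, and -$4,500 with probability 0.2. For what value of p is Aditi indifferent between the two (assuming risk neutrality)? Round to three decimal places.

p = 0.734

EV(Option 2) = 0.2 × (-2000) + 0.6 × 15300 + 0.2 × (-4500) = -400 + 9180 − 900 = 7880
p·16700 + (1−p)·(-16500) = 7880
33200p − 16500 = 7880
p = (7880 + 16500) / 33200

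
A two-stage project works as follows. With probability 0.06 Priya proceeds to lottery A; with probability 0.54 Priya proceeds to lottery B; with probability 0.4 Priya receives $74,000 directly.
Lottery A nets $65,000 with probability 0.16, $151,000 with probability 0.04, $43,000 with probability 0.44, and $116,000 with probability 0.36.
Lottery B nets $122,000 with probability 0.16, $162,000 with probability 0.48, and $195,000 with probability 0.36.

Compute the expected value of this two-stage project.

$124,666.40

EV(A) = 0.16 × 65000 + 0.04 × 151000 + 0.44 × 43000 + 0.36 × 116000 = 10400 + 6040 + 18920 + 41760 = 77120
EV(B) = 0.16 × 122000 + 0.48 × 162000 + 0.36 × 195000 = 19520 + 77760 + 70200 = 167480
Branch C: 74000 (certain)
Overall = 0.06 × 77120 + 0.54 × 167480 + 0.4 × 74000 = 4627.2 + 90439.2 + 29600 = 124666.4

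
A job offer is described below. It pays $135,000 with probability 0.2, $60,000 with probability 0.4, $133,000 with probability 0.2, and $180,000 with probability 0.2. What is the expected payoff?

$113,600

EV = 0.2 × 135000 + 0.4 × 60000 + 0.2 × 133000 + 0.2 × 180000 = 27000 + 24000 + 26600 + 36000 = 113600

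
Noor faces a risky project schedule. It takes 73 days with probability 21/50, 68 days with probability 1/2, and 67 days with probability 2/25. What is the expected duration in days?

EV = 21/50 × 73 + 1/2 × 68 + 2/25 × 67 = 30.66 + 34 + 5.36 = 70.02

70.02 days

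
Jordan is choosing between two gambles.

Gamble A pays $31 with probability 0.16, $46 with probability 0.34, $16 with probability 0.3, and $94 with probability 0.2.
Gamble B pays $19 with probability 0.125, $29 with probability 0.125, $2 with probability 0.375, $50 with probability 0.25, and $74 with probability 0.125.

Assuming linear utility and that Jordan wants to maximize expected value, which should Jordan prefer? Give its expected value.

Gamble A ($44.20)

Gamble A = 0.16 × 31 + 0.34 × 46 + 0.3 × 16 + 0.2 × 94 = 4.96 + 15.64 + 4.8 + 18.8 = 44.2
Gamble B = 0.125 × 19 + 0.125 × 29 + 0.375 × 2 + 0.25 × 50 + 0.125 × 74 = 2.375 + 3.625 + 0.75 + 12.5 + 9.25 = 28.5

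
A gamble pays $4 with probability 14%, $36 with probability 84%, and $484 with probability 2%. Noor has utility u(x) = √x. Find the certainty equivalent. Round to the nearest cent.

E[u] = 0.14·√4 + 0.84·√36 + 0.02·√484 = 0.14·2 + 0.84·6 + 0.02·22 = 5.76
CE = (5.76)² = 33.1776

$33.18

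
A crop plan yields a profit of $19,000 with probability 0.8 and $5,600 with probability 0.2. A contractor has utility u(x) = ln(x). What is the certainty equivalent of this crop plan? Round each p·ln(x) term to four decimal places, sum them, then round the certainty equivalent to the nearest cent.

E[u] = 0.8·ln(19000) + 0.2·ln(5600) = 7.8818 + 1.7261 = 9.6079
CE = e^9.6079 ≈ 14881.89

$14,881.89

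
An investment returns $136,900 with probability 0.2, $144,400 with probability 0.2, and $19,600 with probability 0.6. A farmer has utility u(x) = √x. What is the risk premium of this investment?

$13,264

E[u] = 0.2·√136900 + 0.2·√144400 + 0.6·√19600 = 0.2·370 + 0.2·380 + 0.6·140 = 234
CE = (234)² = 54756
Risk premium = EV − CE = 68020 − 54756 = 13264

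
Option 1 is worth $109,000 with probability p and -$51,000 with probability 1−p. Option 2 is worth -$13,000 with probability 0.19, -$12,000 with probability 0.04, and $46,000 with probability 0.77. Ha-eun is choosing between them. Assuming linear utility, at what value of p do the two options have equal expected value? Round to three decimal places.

p = 0.522

EV(Option 2) = 0.19 × (-13000) + 0.04 × (-12000) + 0.77 × 46000 = -2470 − 480 + 35420 = 32470
p·109000 + (1−p)·(-51000) = 32470
160000p − 51000 = 32470
p = (32470 + 51000) / 160000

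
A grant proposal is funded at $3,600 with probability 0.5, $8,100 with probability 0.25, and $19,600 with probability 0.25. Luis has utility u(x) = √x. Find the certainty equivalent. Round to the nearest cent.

$7,656.25

E[u] = 0.5·√3600 + 0.25·√8100 + 0.25·√19600 = 0.5·60 + 0.25·90 + 0.25·140 = 87.5
CE = (87.5)² = 7656.25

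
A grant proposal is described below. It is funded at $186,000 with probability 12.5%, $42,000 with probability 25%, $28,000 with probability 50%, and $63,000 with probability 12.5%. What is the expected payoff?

$55,625

EV = 0.125 × 186000 + 0.25 × 42000 + 0.5 × 28000 + 0.125 × 63000 = 23250 + 10500 + 14000 + 7875 = 55625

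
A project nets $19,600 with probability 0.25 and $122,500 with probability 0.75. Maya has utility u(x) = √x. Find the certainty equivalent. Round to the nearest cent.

$88,506.25

E[u] = 0.25·√19600 + 0.75·√122500 = 0.25·140 + 0.75·350 = 297.5
CE = (297.5)² = 88506.25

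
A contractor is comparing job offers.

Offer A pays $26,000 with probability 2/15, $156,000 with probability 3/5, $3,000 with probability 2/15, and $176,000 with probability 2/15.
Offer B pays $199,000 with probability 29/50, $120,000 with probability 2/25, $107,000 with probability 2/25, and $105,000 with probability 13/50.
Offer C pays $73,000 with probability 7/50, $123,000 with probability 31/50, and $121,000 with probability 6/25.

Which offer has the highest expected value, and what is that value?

Offer A = 2/15 × 26000 + 3/5 × 156000 + 2/15 × 3000 + 2/15 × 176000 = 3466.6667 + 93600 + 400 + 23466.6667 = 120933.3333
Offer B = 29/50 × 199000 + 2/25 × 120000 + 2/25 × 107000 + 13/50 × 105000 = 115420 + 9600 + 8560 + 27300 = 160880
Offer C = 7/50 × 73000 + 31/50 × 123000 + 6/25 × 121000 = 10220 + 76260 + 29040 = 115520

Offer B ($160,880)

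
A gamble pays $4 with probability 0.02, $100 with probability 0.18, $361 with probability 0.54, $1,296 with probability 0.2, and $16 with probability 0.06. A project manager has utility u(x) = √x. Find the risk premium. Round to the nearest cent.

$91.37

E[u] = 0.02·√4 + 0.18·√100 + 0.54·√361 + 0.2·√1296 + 0.06·√16 = 0.02·2 + 0.18·10 + 0.54·19 + 0.2·36 + 0.06·4 = 19.54
CE = (19.54)² = 381.8116
Risk premium = EV − CE = 473.18 − 381.8116 = 91.3684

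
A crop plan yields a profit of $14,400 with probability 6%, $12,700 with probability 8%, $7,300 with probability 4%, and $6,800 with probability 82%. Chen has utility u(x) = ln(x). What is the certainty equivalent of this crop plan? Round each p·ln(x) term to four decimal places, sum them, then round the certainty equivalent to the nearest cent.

E[u] = 0.06·ln(14400) + 0.08·ln(12700) + 0.04·ln(7300) + 0.82·ln(6800) = 0.5745 + 0.7559 + 0.3558 + 7.2362 = 8.9224
CE = e^8.9224 ≈ 7498.06

$7,498.06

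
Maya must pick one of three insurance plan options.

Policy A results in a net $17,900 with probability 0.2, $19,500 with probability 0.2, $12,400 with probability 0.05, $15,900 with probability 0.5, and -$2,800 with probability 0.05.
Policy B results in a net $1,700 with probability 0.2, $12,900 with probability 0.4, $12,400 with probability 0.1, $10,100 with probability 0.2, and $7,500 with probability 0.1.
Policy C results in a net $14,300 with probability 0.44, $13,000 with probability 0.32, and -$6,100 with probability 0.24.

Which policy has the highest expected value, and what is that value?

Policy A = 0.2 × 17900 + 0.2 × 19500 + 0.05 × 12400 + 0.5 × 15900 + 0.05 × (-2800) = 3580 + 3900 + 620 + 7950 − 140 = 15910
Policy B = 0.2 × 1700 + 0.4 × 12900 + 0.1 × 12400 + 0.2 × 10100 + 0.1 × 7500 = 340 + 5160 + 1240 + 2020 + 750 = 9510
Policy C = 0.44 × 14300 + 0.32 × 13000 + 0.24 × (-6100) = 6292 + 4160 − 1464 = 8988

Policy A ($15,910)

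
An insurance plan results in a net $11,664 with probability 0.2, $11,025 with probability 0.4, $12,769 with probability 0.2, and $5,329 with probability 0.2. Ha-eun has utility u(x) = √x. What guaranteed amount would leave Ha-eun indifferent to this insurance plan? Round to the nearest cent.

$10,160.64

E[u] = 0.2·√11664 + 0.4·√11025 + 0.2·√12769 + 0.2·√5329 = 0.2·108 + 0.4·105 + 0.2·113 + 0.2·73 = 100.8
CE = (100.8)² = 10160.64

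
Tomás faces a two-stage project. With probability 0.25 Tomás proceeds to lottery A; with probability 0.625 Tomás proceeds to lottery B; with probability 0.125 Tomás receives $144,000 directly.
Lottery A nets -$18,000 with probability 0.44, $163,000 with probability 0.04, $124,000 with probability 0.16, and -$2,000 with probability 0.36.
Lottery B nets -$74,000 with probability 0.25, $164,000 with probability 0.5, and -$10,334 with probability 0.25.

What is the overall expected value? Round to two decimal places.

$60,502.81

EV(A) = 0.44 × (-18000) + 0.04 × 163000 + 0.16 × 124000 + 0.36 × (-2000) = -7920 + 6520 + 19840 − 720 = 17720
EV(B) = 0.25 × (-74000) + 0.5 × 164000 + 0.25 × (-10334) = -18500 + 82000 − 2583.5 = 60916.5
Branch C: 144000 (certain)
Overall = 0.25 × 17720 + 0.625 × 60916.5 + 0.125 × 144000 = 4430 + 38072.8125 + 18000 = 60502.8125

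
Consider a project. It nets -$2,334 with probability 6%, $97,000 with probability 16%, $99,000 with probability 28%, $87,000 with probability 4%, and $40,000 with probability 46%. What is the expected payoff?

$64,979.96

EV = 0.06 × (-2334) + 0.16 × 97000 + 0.28 × 99000 + 0.04 × 87000 + 0.46 × 40000 = -140.04 + 15520 + 27720 + 3480 + 18400 = 64979.96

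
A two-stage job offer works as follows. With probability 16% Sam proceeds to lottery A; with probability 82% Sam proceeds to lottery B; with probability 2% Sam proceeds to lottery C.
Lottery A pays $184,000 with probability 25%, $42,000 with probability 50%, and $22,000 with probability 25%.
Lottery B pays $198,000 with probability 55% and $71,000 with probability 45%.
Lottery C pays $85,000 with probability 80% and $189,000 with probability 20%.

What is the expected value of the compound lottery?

EV(A) = 0.25 × 184000 + 0.5 × 42000 + 0.25 × 22000 = 46000 + 21000 + 5500 = 72500
EV(B) = 0.55 × 198000 + 0.45 × 71000 = 108900 + 31950 = 140850
EV(C) = 0.8 × 85000 + 0.2 × 189000 = 68000 + 37800 = 105800
Overall = 0.16 × 72500 + 0.82 × 140850 + 0.02 × 105800 = 11600 + 115497 + 2116 = 129213

$129,213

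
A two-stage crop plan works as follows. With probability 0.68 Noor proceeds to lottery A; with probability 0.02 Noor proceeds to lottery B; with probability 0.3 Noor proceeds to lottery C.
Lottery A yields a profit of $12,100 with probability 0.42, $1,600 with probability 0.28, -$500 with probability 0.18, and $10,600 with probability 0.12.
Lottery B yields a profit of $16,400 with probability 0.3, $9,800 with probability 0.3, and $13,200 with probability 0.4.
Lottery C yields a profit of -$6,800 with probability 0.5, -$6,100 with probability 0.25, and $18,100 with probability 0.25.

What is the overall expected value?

$4,706.96

EV(A) = 0.42 × 12100 + 0.28 × 1600 + 0.18 × (-500) + 0.12 × 10600 = 5082 + 448 − 90 + 1272 = 6712
EV(B) = 0.3 × 16400 + 0.3 × 9800 + 0.4 × 13200 = 4920 + 2940 + 5280 = 13140
EV(C) = 0.5 × (-6800) + 0.25 × (-6100) + 0.25 × 18100 = -3400 − 1525 + 4525 = -400
Overall = 0.68 × 6712 + 0.02 × 13140 + 0.3 × (-400) = 4564.16 + 262.8 − 120 = 4706.96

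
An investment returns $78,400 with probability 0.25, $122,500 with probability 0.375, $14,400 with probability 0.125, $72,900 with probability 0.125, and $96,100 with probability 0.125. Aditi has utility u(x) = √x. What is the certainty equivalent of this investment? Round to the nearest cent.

$83,376.56

E[u] = 0.25·√78400 + 0.375·√122500 + 0.125·√14400 + 0.125·√72900 + 0.125·√96100 = 0.25·280 + 0.375·350 + 0.125·120 + 0.125·270 + 0.125·310 = 288.75
CE = (288.75)² = 83376.5625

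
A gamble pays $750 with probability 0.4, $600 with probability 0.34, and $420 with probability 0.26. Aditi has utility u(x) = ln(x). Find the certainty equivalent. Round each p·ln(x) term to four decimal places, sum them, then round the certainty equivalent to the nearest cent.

E[u] = 0.4·ln(750) + 0.34·ln(600) + 0.26·ln(420) = 2.6480 + 2.1750 + 1.5705 = 6.3935
CE = e^6.3935 ≈ 597.95

$597.95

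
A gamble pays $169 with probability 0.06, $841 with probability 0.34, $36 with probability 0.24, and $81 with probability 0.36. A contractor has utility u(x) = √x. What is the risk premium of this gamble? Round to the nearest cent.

$99.18

E[u] = 0.06·√169 + 0.34·√841 + 0.24·√36 + 0.36·√81 = 0.06·13 + 0.34·29 + 0.24·6 + 0.36·9 = 15.32
CE = (15.32)² = 234.7024
Risk premium = EV − CE = 333.88 − 234.7024 = 99.1776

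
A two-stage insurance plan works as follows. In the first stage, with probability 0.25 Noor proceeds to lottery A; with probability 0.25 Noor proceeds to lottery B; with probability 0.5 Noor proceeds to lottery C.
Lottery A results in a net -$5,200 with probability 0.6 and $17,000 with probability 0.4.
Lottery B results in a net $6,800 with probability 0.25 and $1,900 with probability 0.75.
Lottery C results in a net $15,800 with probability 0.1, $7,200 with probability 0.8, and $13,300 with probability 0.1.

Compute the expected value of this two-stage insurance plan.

$6,036.25

EV(A) = 0.6 × (-5200) + 0.4 × 17000 = -3120 + 6800 = 3680
EV(B) = 0.25 × 6800 + 0.75 × 1900 = 1700 + 1425 = 3125
EV(C) = 0.1 × 15800 + 0.8 × 7200 + 0.1 × 13300 = 1580 + 5760 + 1330 = 8670
Overall = 0.25 × 3680 + 0.25 × 3125 + 0.5 × 8670 = 920 + 781.25 + 4335 = 6036.25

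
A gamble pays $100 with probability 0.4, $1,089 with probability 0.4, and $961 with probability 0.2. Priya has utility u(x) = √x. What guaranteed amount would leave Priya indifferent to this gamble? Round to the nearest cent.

$547.56

E[u] = 0.4·√100 + 0.4·√1089 + 0.2·√961 = 0.4·10 + 0.4·33 + 0.2·31 = 23.4
CE = (23.4)² = 547.56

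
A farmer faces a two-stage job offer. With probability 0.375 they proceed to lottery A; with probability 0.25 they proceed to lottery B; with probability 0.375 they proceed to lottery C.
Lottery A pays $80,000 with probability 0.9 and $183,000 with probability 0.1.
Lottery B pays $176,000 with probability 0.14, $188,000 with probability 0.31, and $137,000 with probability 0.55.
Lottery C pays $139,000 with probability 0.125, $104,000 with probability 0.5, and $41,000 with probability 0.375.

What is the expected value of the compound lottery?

$105,211.25

EV(A) = 0.9 × 80000 + 0.1 × 183000 = 72000 + 18300 = 90300
EV(B) = 0.14 × 176000 + 0.31 × 188000 + 0.55 × 137000 = 24640 + 58280 + 75350 = 158270
EV(C) = 0.125 × 139000 + 0.5 × 104000 + 0.375 × 41000 = 17375 + 52000 + 15375 = 84750
Overall = 0.375 × 90300 + 0.25 × 158270 + 0.375 × 84750 = 33862.5 + 39567.5 + 31781.25 = 105211.25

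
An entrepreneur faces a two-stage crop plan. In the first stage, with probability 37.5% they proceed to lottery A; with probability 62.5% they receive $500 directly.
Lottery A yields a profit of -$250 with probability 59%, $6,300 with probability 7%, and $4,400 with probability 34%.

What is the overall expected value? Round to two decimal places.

EV(A) = 0.59 × (-250) + 0.07 × 6300 + 0.34 × 4400 = -147.5 + 441 + 1496 = 1789.5
Branch B: 500 (certain)
Overall = 0.375 × 1789.5 + 0.625 × 500 = 671.0625 + 312.5 = 983.5625

$983.56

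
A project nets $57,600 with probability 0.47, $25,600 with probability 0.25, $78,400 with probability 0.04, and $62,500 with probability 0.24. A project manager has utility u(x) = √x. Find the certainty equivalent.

$50,176

E[u] = 0.47·√57600 + 0.25·√25600 + 0.04·√78400 + 0.24·√62500 = 0.47·240 + 0.25·160 + 0.04·280 + 0.24·250 = 224
CE = (224)² = 50176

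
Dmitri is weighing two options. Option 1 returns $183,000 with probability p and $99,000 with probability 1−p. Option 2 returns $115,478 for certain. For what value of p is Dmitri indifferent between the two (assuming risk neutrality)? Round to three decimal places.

p = 0.196

p·183000 + (1−p)·99000 = 115478
84000p + 99000 = 115478
p = (115478 − 99000) / 84000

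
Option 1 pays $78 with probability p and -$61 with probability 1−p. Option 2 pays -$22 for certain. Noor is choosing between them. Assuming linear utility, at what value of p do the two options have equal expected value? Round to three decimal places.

p·78 + (1−p)·(-61) = -22
139p − 61 = -22
p = (-22 + 61) / 139

p = 0.281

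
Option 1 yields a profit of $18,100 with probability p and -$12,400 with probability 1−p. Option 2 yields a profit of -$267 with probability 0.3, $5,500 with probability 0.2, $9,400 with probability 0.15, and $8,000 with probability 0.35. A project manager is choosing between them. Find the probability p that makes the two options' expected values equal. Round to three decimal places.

p = 0.578

EV(Option 2) = 0.3 × (-267) + 0.2 × 5500 + 0.15 × 9400 + 0.35 × 8000 = -80.1 + 1100 + 1410 + 2800 = 5229.9
p·18100 + (1−p)·(-12400) = 5229.9
30500p − 12400 = 5229.9
p = (5229.9 + 12400) / 30500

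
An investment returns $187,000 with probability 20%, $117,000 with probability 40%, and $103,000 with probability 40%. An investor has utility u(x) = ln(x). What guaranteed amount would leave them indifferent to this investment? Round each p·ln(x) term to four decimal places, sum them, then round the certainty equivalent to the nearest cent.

$122,124.95

E[u] = 0.2·ln(187000) + 0.4·ln(117000) + 0.4·ln(103000) = 2.4278 + 4.6680 + 4.6170 = 11.7128
CE = e^11.7128 ≈ 122124.95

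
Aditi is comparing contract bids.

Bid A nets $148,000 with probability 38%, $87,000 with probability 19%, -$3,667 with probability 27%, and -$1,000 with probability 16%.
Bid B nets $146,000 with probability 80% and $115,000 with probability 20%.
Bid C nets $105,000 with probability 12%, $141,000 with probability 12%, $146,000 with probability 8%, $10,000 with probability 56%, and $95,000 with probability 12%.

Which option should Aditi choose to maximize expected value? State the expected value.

Bid B ($139,800)

Bid A = 0.38 × 148000 + 0.19 × 87000 + 0.27 × (-3667) + 0.16 × (-1000) = 56240 + 16530 − 990.09 − 160 = 71619.91
Bid B = 0.8 × 146000 + 0.2 × 115000 = 116800 + 23000 = 139800
Bid C = 0.12 × 105000 + 0.12 × 141000 + 0.08 × 146000 + 0.56 × 10000 + 0.12 × 95000 = 12600 + 16920 + 11680 + 5600 + 11400 = 58200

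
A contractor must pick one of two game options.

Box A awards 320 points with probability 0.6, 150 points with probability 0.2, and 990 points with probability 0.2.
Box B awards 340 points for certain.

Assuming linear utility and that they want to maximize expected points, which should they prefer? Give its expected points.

Box A (420 points)

Box A = 0.6 × 320 + 0.2 × 150 + 0.2 × 990 = 192 + 30 + 198 = 420
Box B: 340 (certain)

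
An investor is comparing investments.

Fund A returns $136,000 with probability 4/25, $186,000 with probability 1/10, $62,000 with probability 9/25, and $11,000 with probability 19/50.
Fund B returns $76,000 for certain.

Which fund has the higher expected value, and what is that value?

Fund B ($76,000)

Fund A = 4/25 × 136000 + 1/10 × 186000 + 9/25 × 62000 + 19/50 × 11000 = 21760 + 18600 + 22320 + 4180 = 66860
Fund B: 76000 (certain)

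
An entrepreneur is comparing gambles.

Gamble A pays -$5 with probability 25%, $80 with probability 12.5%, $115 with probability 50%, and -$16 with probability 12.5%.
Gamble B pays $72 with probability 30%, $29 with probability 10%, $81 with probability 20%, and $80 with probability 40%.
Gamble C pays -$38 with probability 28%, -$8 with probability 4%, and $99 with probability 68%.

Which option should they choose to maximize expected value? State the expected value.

Gamble B ($72.70)

Gamble A = 0.25 × (-5) + 0.125 × 80 + 0.5 × 115 + 0.125 × (-16) = -1.25 + 10 + 57.5 − 2 = 64.25
Gamble B = 0.3 × 72 + 0.1 × 29 + 0.2 × 81 + 0.4 × 80 = 21.6 + 2.9 + 16.2 + 32 = 72.7
Gamble C = 0.28 × (-38) + 0.04 × (-8) + 0.68 × 99 = -10.64 − 0.32 + 67.32 = 56.36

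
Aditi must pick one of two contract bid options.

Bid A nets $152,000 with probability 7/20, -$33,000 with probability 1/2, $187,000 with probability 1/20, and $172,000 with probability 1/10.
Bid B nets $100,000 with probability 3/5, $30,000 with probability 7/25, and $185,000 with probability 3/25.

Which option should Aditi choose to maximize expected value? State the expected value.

Bid A = 7/20 × 152000 + 1/2 × (-33000) + 1/20 × 187000 + 1/10 × 172000 = 53200 − 16500 + 9350 + 17200 = 63250
Bid B = 3/5 × 100000 + 7/25 × 30000 + 3/25 × 185000 = 60000 + 8400 + 22200 = 90600

Bid B ($90,600)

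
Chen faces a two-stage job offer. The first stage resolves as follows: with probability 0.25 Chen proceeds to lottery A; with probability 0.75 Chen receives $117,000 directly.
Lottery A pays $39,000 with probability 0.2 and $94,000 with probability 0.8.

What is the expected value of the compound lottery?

EV(A) = 0.2 × 39000 + 0.8 × 94000 = 7800 + 75200 = 83000
Branch B: 117000 (certain)
Overall = 0.25 × 83000 + 0.75 × 117000 = 20750 + 87750 = 108500

$108,500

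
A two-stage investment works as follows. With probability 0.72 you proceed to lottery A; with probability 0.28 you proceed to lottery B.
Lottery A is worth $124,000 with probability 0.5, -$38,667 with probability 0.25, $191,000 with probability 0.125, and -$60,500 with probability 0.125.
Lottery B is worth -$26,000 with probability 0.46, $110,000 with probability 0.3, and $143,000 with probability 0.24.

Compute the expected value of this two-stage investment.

EV(A) = 0.5 × 124000 + 0.25 × (-38667) + 0.125 × 191000 + 0.125 × (-60500) = 62000 − 9666.75 + 23875 − 7562.5 = 68645.75
EV(B) = 0.46 × (-26000) + 0.3 × 110000 + 0.24 × 143000 = -11960 + 33000 + 34320 = 55360
Overall = 0.72 × 68645.75 + 0.28 × 55360 = 49424.94 + 15500.8 = 64925.74

$64,925.74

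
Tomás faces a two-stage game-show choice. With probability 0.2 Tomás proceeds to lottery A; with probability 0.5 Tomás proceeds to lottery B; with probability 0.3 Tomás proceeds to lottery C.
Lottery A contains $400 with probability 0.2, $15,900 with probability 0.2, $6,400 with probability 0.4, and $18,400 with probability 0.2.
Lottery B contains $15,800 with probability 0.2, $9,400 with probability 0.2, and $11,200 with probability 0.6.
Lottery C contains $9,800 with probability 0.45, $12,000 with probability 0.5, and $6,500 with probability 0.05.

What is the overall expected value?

$11,000.50

EV(A) = 0.2 × 400 + 0.2 × 15900 + 0.4 × 6400 + 0.2 × 18400 = 80 + 3180 + 2560 + 3680 = 9500
EV(B) = 0.2 × 15800 + 0.2 × 9400 + 0.6 × 11200 = 3160 + 1880 + 6720 = 11760
EV(C) = 0.45 × 9800 + 0.5 × 12000 + 0.05 × 6500 = 4410 + 6000 + 325 = 10735
Overall = 0.2 × 9500 + 0.5 × 11760 + 0.3 × 10735 = 1900 + 5880 + 3220.5 = 11000.5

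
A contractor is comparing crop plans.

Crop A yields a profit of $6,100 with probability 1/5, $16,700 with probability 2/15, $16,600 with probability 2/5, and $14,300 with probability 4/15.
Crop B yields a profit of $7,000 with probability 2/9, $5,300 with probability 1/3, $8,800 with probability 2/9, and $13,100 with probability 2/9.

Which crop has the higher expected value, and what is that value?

Crop A = 1/5 × 6100 + 2/15 × 16700 + 2/5 × 16600 + 4/15 × 14300 = 1220 + 2226.6667 + 6640 + 3813.3333 = 13900
Crop B = 2/9 × 7000 + 1/3 × 5300 + 2/9 × 8800 + 2/9 × 13100 = 1555.5556 + 1766.6667 + 1955.5556 + 2911.1111 = 8188.8889

Crop A ($13,900)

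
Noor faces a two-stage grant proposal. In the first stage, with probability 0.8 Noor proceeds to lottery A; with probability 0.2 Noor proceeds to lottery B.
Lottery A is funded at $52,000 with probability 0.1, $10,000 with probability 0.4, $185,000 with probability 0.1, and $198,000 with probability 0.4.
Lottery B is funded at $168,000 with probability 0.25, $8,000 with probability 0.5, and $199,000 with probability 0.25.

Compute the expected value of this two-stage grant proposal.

EV(A) = 0.1 × 52000 + 0.4 × 10000 + 0.1 × 185000 + 0.4 × 198000 = 5200 + 4000 + 18500 + 79200 = 106900
EV(B) = 0.25 × 168000 + 0.5 × 8000 + 0.25 × 199000 = 42000 + 4000 + 49750 = 95750
Overall = 0.8 × 106900 + 0.2 × 95750 = 85520 + 19150 = 104670

$104,670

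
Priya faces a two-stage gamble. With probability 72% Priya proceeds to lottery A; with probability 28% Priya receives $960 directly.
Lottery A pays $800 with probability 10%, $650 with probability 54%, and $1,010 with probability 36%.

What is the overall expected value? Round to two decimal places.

EV(A) = 0.1 × 800 + 0.54 × 650 + 0.36 × 1010 = 80 + 351 + 363.6 = 794.6
Branch B: 960 (certain)
Overall = 0.72 × 794.6 + 0.28 × 960 = 572.112 + 268.8 = 840.912

$840.91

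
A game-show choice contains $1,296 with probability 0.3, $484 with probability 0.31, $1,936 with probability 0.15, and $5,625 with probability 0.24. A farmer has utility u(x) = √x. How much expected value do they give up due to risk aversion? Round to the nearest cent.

E[u] = 0.3·√1296 + 0.31·√484 + 0.15·√1936 + 0.24·√5625 = 0.3·36 + 0.31·22 + 0.15·44 + 0.24·75 = 42.22
CE = (42.22)² = 1782.5284
Risk premium = EV − CE = 2179.24 − 1782.5284 = 396.7116

$396.71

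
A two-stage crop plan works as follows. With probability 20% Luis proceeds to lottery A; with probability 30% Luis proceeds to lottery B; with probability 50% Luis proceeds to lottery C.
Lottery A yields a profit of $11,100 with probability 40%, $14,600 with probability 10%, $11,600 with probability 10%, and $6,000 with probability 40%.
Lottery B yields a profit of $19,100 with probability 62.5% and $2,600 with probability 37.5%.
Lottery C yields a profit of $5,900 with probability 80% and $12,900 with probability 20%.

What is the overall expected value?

$9,415.75

EV(A) = 0.4 × 11100 + 0.1 × 14600 + 0.1 × 11600 + 0.4 × 6000 = 4440 + 1460 + 1160 + 2400 = 9460
EV(B) = 0.625 × 19100 + 0.375 × 2600 = 11937.5 + 975 = 12912.5
EV(C) = 0.8 × 5900 + 0.2 × 12900 = 4720 + 2580 = 7300
Overall = 0.2 × 9460 + 0.3 × 12912.5 + 0.5 × 7300 = 1892 + 3873.75 + 3650 = 9415.75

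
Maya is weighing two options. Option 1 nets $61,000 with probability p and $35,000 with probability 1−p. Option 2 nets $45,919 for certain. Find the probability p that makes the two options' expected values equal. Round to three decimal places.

p = 0.420

p·61000 + (1−p)·35000 = 45919
26000p + 35000 = 45919
p = (45919 − 35000) / 26000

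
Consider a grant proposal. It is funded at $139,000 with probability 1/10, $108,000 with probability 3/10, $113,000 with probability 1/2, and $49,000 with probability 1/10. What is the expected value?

$107,700

EV = 1/10 × 139000 + 3/10 × 108000 + 1/2 × 113000 + 1/10 × 49000 = 13900 + 32400 + 56500 + 4900 = 107700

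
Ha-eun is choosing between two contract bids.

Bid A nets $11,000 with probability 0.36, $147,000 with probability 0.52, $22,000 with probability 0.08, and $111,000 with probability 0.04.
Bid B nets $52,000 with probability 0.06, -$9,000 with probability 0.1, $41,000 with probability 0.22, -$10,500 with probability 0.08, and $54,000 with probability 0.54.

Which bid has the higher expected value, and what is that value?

Bid A = 0.36 × 11000 + 0.52 × 147000 + 0.08 × 22000 + 0.04 × 111000 = 3960 + 76440 + 1760 + 4440 = 86600
Bid B = 0.06 × 52000 + 0.1 × (-9000) + 0.22 × 41000 + 0.08 × (-10500) + 0.54 × 54000 = 3120 − 900 + 9020 − 840 + 29160 = 39560

Bid A ($86,600)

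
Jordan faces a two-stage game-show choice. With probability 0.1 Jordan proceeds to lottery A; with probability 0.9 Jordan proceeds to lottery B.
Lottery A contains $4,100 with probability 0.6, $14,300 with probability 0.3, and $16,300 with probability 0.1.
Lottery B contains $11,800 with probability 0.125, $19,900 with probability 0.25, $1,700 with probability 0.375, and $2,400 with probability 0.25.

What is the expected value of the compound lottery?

EV(A) = 0.6 × 4100 + 0.3 × 14300 + 0.1 × 16300 = 2460 + 4290 + 1630 = 8380
EV(B) = 0.125 × 11800 + 0.25 × 19900 + 0.375 × 1700 + 0.25 × 2400 = 1475 + 4975 + 637.5 + 600 = 7687.5
Overall = 0.1 × 8380 + 0.9 × 7687.5 = 838 + 6918.75 = 7756.75

$7,756.75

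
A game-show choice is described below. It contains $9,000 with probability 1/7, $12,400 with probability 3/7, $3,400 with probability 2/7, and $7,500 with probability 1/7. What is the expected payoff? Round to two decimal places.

$8,642.86

EV = 1/7 × 9000 + 3/7 × 12400 + 2/7 × 3400 + 1/7 × 7500 = 1285.7143 + 5314.2857 + 971.4286 + 1071.4286 = 8642.8571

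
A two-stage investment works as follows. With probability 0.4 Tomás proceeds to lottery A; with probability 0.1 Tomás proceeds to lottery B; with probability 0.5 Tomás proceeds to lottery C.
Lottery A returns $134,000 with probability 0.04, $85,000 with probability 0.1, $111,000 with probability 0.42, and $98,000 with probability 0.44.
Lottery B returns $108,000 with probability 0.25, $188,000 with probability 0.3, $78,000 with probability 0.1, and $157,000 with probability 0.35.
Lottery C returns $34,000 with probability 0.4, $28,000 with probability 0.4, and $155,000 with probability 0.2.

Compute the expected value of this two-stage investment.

$83,955

EV(A) = 0.04 × 134000 + 0.1 × 85000 + 0.42 × 111000 + 0.44 × 98000 = 5360 + 8500 + 46620 + 43120 = 103600
EV(B) = 0.25 × 108000 + 0.3 × 188000 + 0.1 × 78000 + 0.35 × 157000 = 27000 + 56400 + 7800 + 54950 = 146150
EV(C) = 0.4 × 34000 + 0.4 × 28000 + 0.2 × 155000 = 13600 + 11200 + 31000 = 55800
Overall = 0.4 × 103600 + 0.1 × 146150 + 0.5 × 55800 = 41440 + 14615 + 27900 = 83955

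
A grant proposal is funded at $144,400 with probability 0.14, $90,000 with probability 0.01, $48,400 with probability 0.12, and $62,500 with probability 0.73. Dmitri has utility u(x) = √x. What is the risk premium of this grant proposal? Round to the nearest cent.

E[u] = 0.14·√144400 + 0.01·√90000 + 0.12·√48400 + 0.73·√62500 = 0.14·380 + 0.01·300 + 0.12·220 + 0.73·250 = 265.1
CE = (265.1)² = 70278.01
Risk premium = EV − CE = 72549 − 70278.01 = 2270.99

$2,270.99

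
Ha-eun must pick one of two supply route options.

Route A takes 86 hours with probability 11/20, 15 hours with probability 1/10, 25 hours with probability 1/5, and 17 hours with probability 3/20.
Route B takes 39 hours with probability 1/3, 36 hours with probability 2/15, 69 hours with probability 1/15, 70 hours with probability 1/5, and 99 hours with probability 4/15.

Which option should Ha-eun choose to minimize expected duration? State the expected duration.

Route A = 11/20 × 86 + 1/10 × 15 + 1/5 × 25 + 3/20 × 17 = 47.3 + 1.5 + 5 + 2.55 = 56.35
Route B = 1/3 × 39 + 2/15 × 36 + 1/15 × 69 + 1/5 × 70 + 4/15 × 99 = 13 + 4.8 + 4.6 + 14 + 26.4 = 62.8

Route A (56.35 hours)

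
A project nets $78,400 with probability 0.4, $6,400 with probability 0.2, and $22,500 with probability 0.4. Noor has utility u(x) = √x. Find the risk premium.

$6,296

E[u] = 0.4·√78400 + 0.2·√6400 + 0.4·√22500 = 0.4·280 + 0.2·80 + 0.4·150 = 188
CE = (188)² = 35344
Risk premium = EV − CE = 41640 − 35344 = 6296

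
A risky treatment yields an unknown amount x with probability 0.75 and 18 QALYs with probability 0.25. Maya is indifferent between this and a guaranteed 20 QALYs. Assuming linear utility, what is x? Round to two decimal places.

x = 20.67 QALYs

0.75·x + 0.25·18 = 20
0.75·x = 20 − 4.5 = 15.5
x = 15.5 / 0.75 = 20.6667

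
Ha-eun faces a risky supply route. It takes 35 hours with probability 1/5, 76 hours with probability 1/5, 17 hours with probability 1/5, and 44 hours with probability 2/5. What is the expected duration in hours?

EV = 1/5 × 35 + 1/5 × 76 + 1/5 × 17 + 2/5 × 44 = 7 + 15.2 + 3.4 + 17.6 = 43.2

43.2 hours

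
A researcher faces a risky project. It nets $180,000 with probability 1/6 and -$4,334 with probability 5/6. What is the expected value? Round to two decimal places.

EV = 1/6 × 180000 + 5/6 × (-4334) = 30000 − 3611.6667 = 26388.3333

$26,388.33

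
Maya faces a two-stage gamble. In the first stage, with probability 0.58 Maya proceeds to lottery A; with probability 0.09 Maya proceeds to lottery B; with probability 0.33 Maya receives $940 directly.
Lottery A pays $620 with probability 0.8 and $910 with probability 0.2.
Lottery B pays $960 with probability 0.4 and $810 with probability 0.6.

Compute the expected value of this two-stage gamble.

EV(A) = 0.8 × 620 + 0.2 × 910 = 496 + 182 = 678
EV(B) = 0.4 × 960 + 0.6 × 810 = 384 + 486 = 870
Branch C: 940 (certain)
Overall = 0.58 × 678 + 0.09 × 870 + 0.33 × 940 = 393.24 + 78.3 + 310.2 = 781.74

$781.74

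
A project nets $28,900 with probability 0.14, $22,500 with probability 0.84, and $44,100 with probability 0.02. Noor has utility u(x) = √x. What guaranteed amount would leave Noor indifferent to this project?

E[u] = 0.14·√28900 + 0.84·√22500 + 0.02·√44100 = 0.14·170 + 0.84·150 + 0.02·210 = 154
CE = (154)² = 23716

$23,716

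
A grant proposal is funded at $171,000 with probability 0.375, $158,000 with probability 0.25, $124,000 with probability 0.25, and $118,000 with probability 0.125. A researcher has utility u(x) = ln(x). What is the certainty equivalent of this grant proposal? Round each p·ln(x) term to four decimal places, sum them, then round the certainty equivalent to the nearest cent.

$147,694.32

E[u] = 0.375·ln(171000) + 0.25·ln(158000) + 0.25·ln(124000) + 0.125·ln(118000) = 4.5185 + 2.9926 + 2.9320 + 1.4598 = 11.9029
CE = e^11.9029 ≈ 147694.32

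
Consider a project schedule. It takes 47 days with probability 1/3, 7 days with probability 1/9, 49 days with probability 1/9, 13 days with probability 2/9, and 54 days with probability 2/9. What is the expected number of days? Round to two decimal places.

36.78 days

EV = 1/3 × 47 + 1/9 × 7 + 1/9 × 49 + 2/9 × 13 + 2/9 × 54 = 15.6667 + 0.7778 + 5.4444 + 2.8889 + 12 = 36.7778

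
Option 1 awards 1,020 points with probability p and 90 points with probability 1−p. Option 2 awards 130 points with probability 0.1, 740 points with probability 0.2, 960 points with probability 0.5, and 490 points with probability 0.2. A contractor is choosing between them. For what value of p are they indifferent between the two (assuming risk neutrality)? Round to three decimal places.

p = 0.698

EV(Option 2) = 0.1 × 130 + 0.2 × 740 + 0.5 × 960 + 0.2 × 490 = 13 + 148 + 480 + 98 = 739
p·1020 + (1−p)·90 = 739
930p + 90 = 739
p = (739 − 90) / 930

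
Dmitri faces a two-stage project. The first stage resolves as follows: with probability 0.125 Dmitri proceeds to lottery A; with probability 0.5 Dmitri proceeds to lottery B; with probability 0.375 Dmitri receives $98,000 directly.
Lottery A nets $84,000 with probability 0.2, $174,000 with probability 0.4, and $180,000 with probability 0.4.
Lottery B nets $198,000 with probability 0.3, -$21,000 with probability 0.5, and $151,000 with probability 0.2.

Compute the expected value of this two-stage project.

EV(A) = 0.2 × 84000 + 0.4 × 174000 + 0.4 × 180000 = 16800 + 69600 + 72000 = 158400
EV(B) = 0.3 × 198000 + 0.5 × (-21000) + 0.2 × 151000 = 59400 − 10500 + 30200 = 79100
Branch C: 98000 (certain)
Overall = 0.125 × 158400 + 0.5 × 79100 + 0.375 × 98000 = 19800 + 39550 + 36750 = 96100

$96,100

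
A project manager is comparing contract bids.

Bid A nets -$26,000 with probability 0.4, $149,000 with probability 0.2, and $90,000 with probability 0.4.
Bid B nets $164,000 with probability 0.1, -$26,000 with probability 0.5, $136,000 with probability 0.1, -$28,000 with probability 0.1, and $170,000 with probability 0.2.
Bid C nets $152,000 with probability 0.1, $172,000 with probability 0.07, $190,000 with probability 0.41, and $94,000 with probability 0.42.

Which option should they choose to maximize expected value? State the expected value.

Bid C ($144,620)

Bid A = 0.4 × (-26000) + 0.2 × 149000 + 0.4 × 90000 = -10400 + 29800 + 36000 = 55400
Bid B = 0.1 × 164000 + 0.5 × (-26000) + 0.1 × 136000 + 0.1 × (-28000) + 0.2 × 170000 = 16400 − 13000 + 13600 − 2800 + 34000 = 48200
Bid C = 0.1 × 152000 + 0.07 × 172000 + 0.41 × 190000 + 0.42 × 94000 = 15200 + 12040 + 77900 + 39480 = 144620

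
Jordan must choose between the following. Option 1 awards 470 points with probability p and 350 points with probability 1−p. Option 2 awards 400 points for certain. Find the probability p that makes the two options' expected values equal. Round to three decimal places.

p·470 + (1−p)·350 = 400
120p + 350 = 400
p = (400 − 350) / 120

p = 0.417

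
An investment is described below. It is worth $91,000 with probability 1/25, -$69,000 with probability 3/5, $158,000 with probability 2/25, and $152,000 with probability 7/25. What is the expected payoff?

$17,440

EV = 1/25 × 91000 + 3/5 × (-69000) + 2/25 × 158000 + 7/25 × 152000 = 3640 − 41400 + 12640 + 42560 = 17440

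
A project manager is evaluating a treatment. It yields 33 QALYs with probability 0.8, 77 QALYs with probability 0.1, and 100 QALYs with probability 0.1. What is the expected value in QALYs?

44.1 QALYs

EV = 0.8 × 33 + 0.1 × 77 + 0.1 × 100 = 26.4 + 7.7 + 10 = 44.1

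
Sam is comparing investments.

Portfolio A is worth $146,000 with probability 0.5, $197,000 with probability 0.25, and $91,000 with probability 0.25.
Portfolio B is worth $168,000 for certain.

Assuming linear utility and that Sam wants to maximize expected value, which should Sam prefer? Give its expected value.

Portfolio B ($168,000)

Portfolio A = 0.5 × 146000 + 0.25 × 197000 + 0.25 × 91000 = 73000 + 49250 + 22750 = 145000
Portfolio B: 168000 (certain)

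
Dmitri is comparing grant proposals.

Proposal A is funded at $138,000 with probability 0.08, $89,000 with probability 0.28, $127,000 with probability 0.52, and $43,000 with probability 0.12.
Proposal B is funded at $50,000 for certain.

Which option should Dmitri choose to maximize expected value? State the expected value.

Proposal A = 0.08 × 138000 + 0.28 × 89000 + 0.52 × 127000 + 0.12 × 43000 = 11040 + 24920 + 66040 + 5160 = 107160
Proposal B: 50000 (certain)

Proposal A ($107,160)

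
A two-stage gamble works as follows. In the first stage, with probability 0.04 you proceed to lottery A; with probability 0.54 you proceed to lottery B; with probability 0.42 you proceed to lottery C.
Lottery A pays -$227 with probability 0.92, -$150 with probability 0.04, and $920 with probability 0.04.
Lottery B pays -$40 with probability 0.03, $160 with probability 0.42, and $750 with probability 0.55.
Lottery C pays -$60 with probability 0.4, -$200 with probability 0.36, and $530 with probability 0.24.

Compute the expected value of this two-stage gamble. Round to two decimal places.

EV(A) = 0.92 × (-227) + 0.04 × (-150) + 0.04 × 920 = -208.84 − 6 + 36.8 = -178.04
EV(B) = 0.03 × (-40) + 0.42 × 160 + 0.55 × 750 = -1.2 + 67.2 + 412.5 = 478.5
EV(C) = 0.4 × (-60) + 0.36 × (-200) + 0.24 × 530 = -24 − 72 + 127.2 = 31.2
Overall = 0.04 × (-178.04) + 0.54 × 478.5 + 0.42 × 31.2 = -7.1216 + 258.39 + 13.104 = 264.3724

$264.37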